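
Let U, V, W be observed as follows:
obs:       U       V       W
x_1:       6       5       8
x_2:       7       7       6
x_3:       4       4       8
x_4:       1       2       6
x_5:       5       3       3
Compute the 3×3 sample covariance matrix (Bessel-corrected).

Step 1 — column means:
  mean(U) = (6 + 7 + 4 + 1 + 5) / 5 = 23/5 = 4.6
  mean(V) = (5 + 7 + 4 + 2 + 3) / 5 = 21/5 = 4.2
  mean(W) = (8 + 6 + 8 + 6 + 3) / 5 = 31/5 = 6.2

Step 2 — sample covariance S[i,j] = (1/(n-1)) · Σ_k (x_{k,i} - mean_i) · (x_{k,j} - mean_j), with n-1 = 4.
  S[U,U] = ((1.4)·(1.4) + (2.4)·(2.4) + (-0.6)·(-0.6) + (-3.6)·(-3.6) + (0.4)·(0.4)) / 4 = 21.2/4 = 5.3
  S[U,V] = ((1.4)·(0.8) + (2.4)·(2.8) + (-0.6)·(-0.2) + (-3.6)·(-2.2) + (0.4)·(-1.2)) / 4 = 15.4/4 = 3.85
  S[U,W] = ((1.4)·(1.8) + (2.4)·(-0.2) + (-0.6)·(1.8) + (-3.6)·(-0.2) + (0.4)·(-3.2)) / 4 = 0.4/4 = 0.1
  S[V,V] = ((0.8)·(0.8) + (2.8)·(2.8) + (-0.2)·(-0.2) + (-2.2)·(-2.2) + (-1.2)·(-1.2)) / 4 = 14.8/4 = 3.7
  S[V,W] = ((0.8)·(1.8) + (2.8)·(-0.2) + (-0.2)·(1.8) + (-2.2)·(-0.2) + (-1.2)·(-3.2)) / 4 = 4.8/4 = 1.2
  S[W,W] = ((1.8)·(1.8) + (-0.2)·(-0.2) + (1.8)·(1.8) + (-0.2)·(-0.2) + (-3.2)·(-3.2)) / 4 = 16.8/4 = 4.2

S is symmetric (S[j,i] = S[i,j]). Assembling:

S = [[5.3, 3.85, 0.1],
 [3.85, 3.7, 1.2],
 [0.1, 1.2, 4.2]]


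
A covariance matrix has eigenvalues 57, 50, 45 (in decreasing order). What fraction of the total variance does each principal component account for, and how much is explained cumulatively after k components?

Step 1 — total variance = trace(Sigma) = Σ λ_i = 57 + 50 + 45 = 152.

Step 2 — fraction explained by component i = λ_i / Σ λ:
  PC1: 57/152 = 0.375
  PC2: 50/152 = 0.3289
  PC3: 45/152 = 0.2961

Step 3 — cumulative fraction after k components = (λ_1 + ... + λ_k) / Σ λ:
  k = 1: 57/152 = 0.375
  k = 2: (57 + 50)/152 = 107/152 = 0.7039
  k = 3: (57 + 50 + 45)/152 = 152/152 = 1

Summary (fraction, with percent):

explained: PC1 0.375 (37.5%), PC2 0.3289 (32.89%), PC3 0.2961 (29.61%);  cumulative: 0.375, 0.7039, 1


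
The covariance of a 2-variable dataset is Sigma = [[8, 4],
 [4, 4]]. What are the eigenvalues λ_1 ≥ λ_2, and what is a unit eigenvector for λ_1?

Step 1 — characteristic polynomial of 2×2 Sigma:
  det(Sigma - λI) = λ² - trace · λ + det = 0.
  trace = 8 + 4 = 12, det = 8·4 - (4)² = 16.
Step 2 — discriminant:
  Δ = trace² - 4·det = 144 - 64 = 80.
Step 3 — eigenvalues:
  λ = (trace ± √Δ)/2 = (12 ± 8.9443)/2,
  λ_1 = 10.4721,  λ_2 = 1.5279.

Step 4 — unit eigenvector for λ_1: solve (Sigma - λ_1 I)v = 0. First row:
  (8 - 10.4721)·v_x + (4)·v_y = 0, i.e. (-2.4721)·v_x + (4)·v_y = 0,
  so v ∝ (b, λ_1 - a) = (4, 2.4721) = u.
  ||u|| = √((4)² + (2.4721)²) = √(22.1115) ≈ 4.7023,
  v_1 = u/||u|| ≈ (0.8507, 0.5257) (||v_1|| = 1).

λ_1 = 10.4721,  λ_2 = 1.5279;  v_1 ≈ (0.8507, 0.5257)


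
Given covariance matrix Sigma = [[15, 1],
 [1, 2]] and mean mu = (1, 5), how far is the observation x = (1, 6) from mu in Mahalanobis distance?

Step 1 — centre the observation: (x - mu) = (0, 1).

Step 2 — invert Sigma. det(Sigma) = 15·2 - (1)² = 29.
  Sigma^{-1} = (1/det) · [[d, -b], [-b, a]] = [[0.069, -0.0345],
 [-0.0345, 0.5172]].

Step 3 — form the quadratic (x - mu)^T · Sigma^{-1} · (x - mu):
  Sigma^{-1} · (x - mu) = (-0.0345, 0.5172).
  (x - mu)^T · [Sigma^{-1} · (x - mu)] = (0)·(-0.0345) + (1)·(0.5172) = 0.5172.

Step 4 — take square root: d = √(0.5172) ≈ 0.7192.

d(x, mu) = √(0.5172) ≈ 0.7192


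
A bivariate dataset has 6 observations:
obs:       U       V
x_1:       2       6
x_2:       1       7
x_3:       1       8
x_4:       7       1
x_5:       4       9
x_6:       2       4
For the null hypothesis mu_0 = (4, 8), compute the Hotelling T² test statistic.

Step 1 — sample mean vector:
  mean(U) = (2 + 1 + 1 + 7 + 4 + 2) / 6 = 17/6 = 2.8333
  mean(V) = (6 + 7 + 8 + 1 + 9 + 4) / 6 = 35/6 = 5.8333
  x̄ = (2.8333, 5.8333),  deviation x̄ - mu_0 = (2.8333, 5.8333) - (4, 8) = (-1.1667, -2.1667).

Step 2 — sample covariance matrix, S[i,j] = (1/(n-1)) · Σ_k (x_{k,i} - mean_i) · (x_{k,j} - mean_j), divisor n-1 = 5:
  S[U,U] = ((-0.8333)·(-0.8333) + (-1.8333)·(-1.8333) + (-1.8333)·(-1.8333) + (4.1667)·(4.1667) + (1.1667)·(1.1667) + (-0.8333)·(-0.8333)) / 5 = 26.8333/5 = 5.3667
  S[U,V] = ((-0.8333)·(0.1667) + (-1.8333)·(1.1667) + (-1.8333)·(2.1667) + (4.1667)·(-4.8333) + (1.1667)·(3.1667) + (-0.8333)·(-1.8333)) / 5 = -21.1667/5 = -4.2333
  S[V,V] = ((0.1667)·(0.1667) + (1.1667)·(1.1667) + (2.1667)·(2.1667) + (-4.8333)·(-4.8333) + (3.1667)·(3.1667) + (-1.8333)·(-1.8333)) / 5 = 42.8333/5 = 8.5667
  S = [[5.3667, -4.2333],
 [-4.2333, 8.5667]].

Step 3 — invert S. det(S) = 5.3667·8.5667 - (-4.2333)² = 28.0533.
  S^{-1} = (1/det) · [[d, -b], [-b, a]] = [[0.3054, 0.1509],
 [0.1509, 0.1913]].

Step 4 — quadratic form (x̄ - mu_0)^T · S^{-1} · (x̄ - mu_0):
  S^{-1} · (x̄ - mu_0) = (-0.6832, -0.5905),
  (x̄ - mu_0)^T · [...] = (-1.1667)·(-0.6832) + (-2.1667)·(-0.5905) = 2.0766.

Step 5 — scale by n: T² = 6 · 2.0766 = 12.4596.

T² ≈ 12.4596


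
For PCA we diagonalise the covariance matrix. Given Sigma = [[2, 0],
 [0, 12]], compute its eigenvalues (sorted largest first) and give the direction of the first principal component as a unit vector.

Step 1 — characteristic polynomial of 2×2 Sigma:
  det(Sigma - λI) = λ² - trace · λ + det = 0.
  trace = 2 + 12 = 14, det = 2·12 - (0)² = 24.
Step 2 — discriminant:
  Δ = trace² - 4·det = 196 - 96 = 100.
Step 3 — eigenvalues:
  λ = (trace ± √Δ)/2 = (14 ± 10)/2,
  λ_1 = 12,  λ_2 = 2.

Step 4 — unit eigenvector for λ_1: Sigma is diagonal, so its eigenvectors are the coordinate axes. λ_1 = 12 is the diagonal entry on the second coordinate axis, hence
  v_1 = (0, 1) (||v_1|| = 1).

λ_1 = 12,  λ_2 = 2;  v_1 ≈ (0, 1)


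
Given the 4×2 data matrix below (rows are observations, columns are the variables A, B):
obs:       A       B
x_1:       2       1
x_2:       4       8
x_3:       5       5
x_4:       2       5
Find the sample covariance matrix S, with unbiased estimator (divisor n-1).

Step 1 — column means:
  mean(A) = (2 + 4 + 5 + 2) / 4 = 13/4 = 3.25
  mean(B) = (1 + 8 + 5 + 5) / 4 = 19/4 = 4.75

Step 2 — sample covariance S[i,j] = (1/(n-1)) · Σ_k (x_{k,i} - mean_i) · (x_{k,j} - mean_j), with n-1 = 3.
  S[A,A] = ((-1.25)·(-1.25) + (0.75)·(0.75) + (1.75)·(1.75) + (-1.25)·(-1.25)) / 3 = 6.75/3 = 2.25
  S[A,B] = ((-1.25)·(-3.75) + (0.75)·(3.25) + (1.75)·(0.25) + (-1.25)·(0.25)) / 3 = 7.25/3 = 2.4167
  S[B,B] = ((-3.75)·(-3.75) + (3.25)·(3.25) + (0.25)·(0.25) + (0.25)·(0.25)) / 3 = 24.75/3 = 8.25

S is symmetric (S[j,i] = S[i,j]). Assembling:

S = [[2.25, 2.4167],
 [2.4167, 8.25]]


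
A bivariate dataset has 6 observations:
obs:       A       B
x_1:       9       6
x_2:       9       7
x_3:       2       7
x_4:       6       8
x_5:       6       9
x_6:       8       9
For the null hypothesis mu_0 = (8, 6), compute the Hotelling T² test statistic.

Step 1 — sample mean vector:
  mean(A) = (9 + 9 + 2 + 6 + 6 + 8) / 6 = 40/6 = 6.6667
  mean(B) = (6 + 7 + 7 + 8 + 9 + 9) / 6 = 46/6 = 7.6667
  x̄ = (6.6667, 7.6667),  deviation x̄ - mu_0 = (6.6667, 7.6667) - (8, 6) = (-1.3333, 1.6667).

Step 2 — sample covariance matrix, S[i,j] = (1/(n-1)) · Σ_k (x_{k,i} - mean_i) · (x_{k,j} - mean_j), divisor n-1 = 5:
  S[A,A] = ((2.3333)·(2.3333) + (2.3333)·(2.3333) + (-4.6667)·(-4.6667) + (-0.6667)·(-0.6667) + (-0.6667)·(-0.6667) + (1.3333)·(1.3333)) / 5 = 35.3333/5 = 7.0667
  S[A,B] = ((2.3333)·(-1.6667) + (2.3333)·(-0.6667) + (-4.6667)·(-0.6667) + (-0.6667)·(0.3333) + (-0.6667)·(1.3333) + (1.3333)·(1.3333)) / 5 = -1.6667/5 = -0.3333
  S[B,B] = ((-1.6667)·(-1.6667) + (-0.6667)·(-0.6667) + (-0.6667)·(-0.6667) + (0.3333)·(0.3333) + (1.3333)·(1.3333) + (1.3333)·(1.3333)) / 5 = 7.3333/5 = 1.4667
  S = [[7.0667, -0.3333],
 [-0.3333, 1.4667]].

Step 3 — invert S. det(S) = 7.0667·1.4667 - (-0.3333)² = 10.2533.
  S^{-1} = (1/det) · [[d, -b], [-b, a]] = [[0.143, 0.0325],
 [0.0325, 0.6892]].

Step 4 — quadratic form (x̄ - mu_0)^T · S^{-1} · (x̄ - mu_0):
  S^{-1} · (x̄ - mu_0) = (-0.1365, 1.1053),
  (x̄ - mu_0)^T · [...] = (-1.3333)·(-0.1365) + (1.6667)·(1.1053) = 2.0243.

Step 5 — scale by n: T² = 6 · 2.0243 = 12.1456.

T² ≈ 12.1456


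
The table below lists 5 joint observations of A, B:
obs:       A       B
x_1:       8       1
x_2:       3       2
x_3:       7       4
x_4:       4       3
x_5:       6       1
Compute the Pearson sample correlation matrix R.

Step 1 — column means:
  mean(A) = (8 + 3 + 7 + 4 + 6) / 5 = 28/5 = 5.6
  mean(B) = (1 + 2 + 4 + 3 + 1) / 5 = 11/5 = 2.2

Step 2 — sample variances and covariances s[i,j] = (1/(n-1)) · Σ_k (x_{k,i} - mean_i) · (x_{k,j} - mean_j), with n-1 = 4:
  s[A,A] = ((2.4)·(2.4) + (-2.6)·(-2.6) + (1.4)·(1.4) + (-1.6)·(-1.6) + (0.4)·(0.4)) / 4 = 17.2/4 = 4.3
  s[A,B] = ((2.4)·(-1.2) + (-2.6)·(-0.2) + (1.4)·(1.8) + (-1.6)·(0.8) + (0.4)·(-1.2)) / 4 = -1.6/4 = -0.4
  s[B,B] = ((-1.2)·(-1.2) + (-0.2)·(-0.2) + (1.8)·(1.8) + (0.8)·(0.8) + (-1.2)·(-1.2)) / 4 = 6.8/4 = 1.7
  Sample standard deviations s_i = √(s[i,i]):
  s(A) = √(4.3) = 2.0736
  s(B) = √(1.7) = 1.3038

Step 3 — r_{ij} = s_{ij} / (s_i · s_j):
  r[A,A] = 1 (diagonal).
  r[A,B] = -0.4 / (2.0736 · 1.3038) = -0.4 / 2.7037 = -0.1479
  r[B,B] = 1 (diagonal).

R is symmetric with unit diagonal. Assembling:

R = [[1, -0.1479],
 [-0.1479, 1]]


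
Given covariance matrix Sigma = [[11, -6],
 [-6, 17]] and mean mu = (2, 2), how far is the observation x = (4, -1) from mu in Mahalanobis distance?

Step 1 — centre the observation: (x - mu) = (2, -3).

Step 2 — invert Sigma. det(Sigma) = 11·17 - (-6)² = 151.
  Sigma^{-1} = (1/det) · [[d, -b], [-b, a]] = [[0.1126, 0.0397],
 [0.0397, 0.0728]].

Step 3 — form the quadratic (x - mu)^T · Sigma^{-1} · (x - mu):
  Sigma^{-1} · (x - mu) = (0.106, -0.1391).
  (x - mu)^T · [Sigma^{-1} · (x - mu)] = (2)·(0.106) + (-3)·(-0.1391) = 0.6291.

Step 4 — take square root: d = √(0.6291) ≈ 0.7932.

d(x, mu) = √(0.6291) ≈ 0.7932


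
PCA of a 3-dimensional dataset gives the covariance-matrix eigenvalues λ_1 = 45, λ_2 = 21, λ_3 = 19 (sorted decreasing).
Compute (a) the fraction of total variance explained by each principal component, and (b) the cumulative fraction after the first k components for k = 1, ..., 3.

Step 1 — total variance = trace(Sigma) = Σ λ_i = 45 + 21 + 19 = 85.

Step 2 — fraction explained by component i = λ_i / Σ λ:
  PC1: 45/85 = 0.5294
  PC2: 21/85 = 0.2471
  PC3: 19/85 = 0.2235

Step 3 — cumulative fraction after k components = (λ_1 + ... + λ_k) / Σ λ:
  k = 1: 45/85 = 0.5294
  k = 2: (45 + 21)/85 = 66/85 = 0.7765
  k = 3: (45 + 21 + 19)/85 = 85/85 = 1

Summary (fraction, with percent):

explained: PC1 0.5294 (52.94%), PC2 0.2471 (24.71%), PC3 0.2235 (22.35%);  cumulative: 0.5294, 0.7765, 1


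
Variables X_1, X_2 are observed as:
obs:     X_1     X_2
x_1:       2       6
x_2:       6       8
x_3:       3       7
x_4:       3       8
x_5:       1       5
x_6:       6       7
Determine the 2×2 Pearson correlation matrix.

Step 1 — column means:
  mean(X_1) = (2 + 6 + 3 + 3 + 1 + 6) / 6 = 21/6 = 3.5
  mean(X_2) = (6 + 8 + 7 + 8 + 5 + 7) / 6 = 41/6 = 6.8333

Step 2 — sample variances and covariances s[i,j] = (1/(n-1)) · Σ_k (x_{k,i} - mean_i) · (x_{k,j} - mean_j), with n-1 = 5:
  s[X_1,X_1] = ((-1.5)·(-1.5) + (2.5)·(2.5) + (-0.5)·(-0.5) + (-0.5)·(-0.5) + (-2.5)·(-2.5) + (2.5)·(2.5)) / 5 = 21.5/5 = 4.3
  s[X_1,X_2] = ((-1.5)·(-0.8333) + (2.5)·(1.1667) + (-0.5)·(0.1667) + (-0.5)·(1.1667) + (-2.5)·(-1.8333) + (2.5)·(0.1667)) / 5 = 8.5/5 = 1.7
  s[X_2,X_2] = ((-0.8333)·(-0.8333) + (1.1667)·(1.1667) + (0.1667)·(0.1667) + (1.1667)·(1.1667) + (-1.8333)·(-1.8333) + (0.1667)·(0.1667)) / 5 = 6.8333/5 = 1.3667
  Sample standard deviations s_i = √(s[i,i]):
  s(X_1) = √(4.3) = 2.0736
  s(X_2) = √(1.3667) = 1.169

Step 3 — r_{ij} = s_{ij} / (s_i · s_j):
  r[X_1,X_1] = 1 (diagonal).
  r[X_1,X_2] = 1.7 / (2.0736 · 1.169) = 1.7 / 2.4242 = 0.7013
  r[X_2,X_2] = 1 (diagonal).

R is symmetric with unit diagonal. Assembling:

R = [[1, 0.7013],
 [0.7013, 1]]


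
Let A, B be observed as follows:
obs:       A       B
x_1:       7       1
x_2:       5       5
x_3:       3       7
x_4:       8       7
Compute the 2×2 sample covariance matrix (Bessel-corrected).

Step 1 — column means:
  mean(A) = (7 + 5 + 3 + 8) / 4 = 23/4 = 5.75
  mean(B) = (1 + 5 + 7 + 7) / 4 = 20/4 = 5

Step 2 — sample covariance S[i,j] = (1/(n-1)) · Σ_k (x_{k,i} - mean_i) · (x_{k,j} - mean_j), with n-1 = 3.
  S[A,A] = ((1.25)·(1.25) + (-0.75)·(-0.75) + (-2.75)·(-2.75) + (2.25)·(2.25)) / 3 = 14.75/3 = 4.9167
  S[A,B] = ((1.25)·(-4) + (-0.75)·(0) + (-2.75)·(2) + (2.25)·(2)) / 3 = -6/3 = -2
  S[B,B] = ((-4)·(-4) + (0)·(0) + (2)·(2) + (2)·(2)) / 3 = 24/3 = 8

S is symmetric (S[j,i] = S[i,j]). Assembling:

S = [[4.9167, -2],
 [-2, 8]]


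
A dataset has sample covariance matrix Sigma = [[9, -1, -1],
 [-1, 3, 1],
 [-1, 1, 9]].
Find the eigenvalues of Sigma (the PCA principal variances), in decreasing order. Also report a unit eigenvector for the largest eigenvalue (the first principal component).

Step 1 — characteristic polynomial p(λ) = det(λI - Sigma) = λ³ - tr·λ² + c_1·λ - det, where tr = trace, c_1 = sum of the principal 2×2 minors, det = det(Sigma):
  tr = 9 + 3 + 9 = 21,
  c_1 = (9·3 - (-1)²) + (9·9 - (-1)²) + (3·9 - (1)²) = 26 + 80 + 26 = 132,
  det = 9·(3·9 - (1)²) - (-1)·((-1)·9 - (1)·(-1)) + (-1)·((-1)·(1) - 3·(-1)) = 9·(26) - (-1)·(-8) + (-1)·(2) = 224.
  So p(λ) = λ³ - 21λ² + 132λ - 224.
Step 2 — look for an integer root (rational root theorem: any rational root is an integer divisor of 224). Testing λ = 8:
  p(8) = 512 - 1344 + 1056 - 224 = 0  ✓
  Dividing out (λ - 8): p(λ) = (λ - 8)(λ² - 13λ + 28).
Step 3 — remaining eigenvalues from the quadratic λ² - 13λ + 28 = 0:
  Δ = 13² - 4·28 = 169 - 112 = 57,  λ = (13 ± √57)/2 = (13 ± 7.5498)/2 ≈ 10.2749 or 2.7251.
  Sorted: λ_1 = 10.2749,  λ_2 = 8,  λ_3 = 2.7251  (check: sum = 21 = tr ✓).

Step 4 — unit eigenvector for λ_1 ≈ 10.2749: v spans the null space of (Sigma - λ_1 I), whose rows are
  r_1 = (-1.2749, -1, -1),  r_2 = (-1, -7.2749, 1),  r_3 = (-1, 1, -1.2749).
  v is orthogonal to every row, so take v ∝ r_1 × r_2 = ((-1)·(1) - (-1)·(-7.2749), (-1)·(-1) - (-1.2749)·(1), (-1.2749)·(-7.2749) - (-1)·(-1)) ≈ (-8.2749, 2.2749, 8.2749).
  Rescale (multiply by -1 so the first nonzero entry is positive): u = (8.2749, -2.2749, -8.2749).
  ||u|| = √((8.2749)² + (-2.2749)² + (-8.2749)²) = √(142.1238) ≈ 11.9216,  v_1 = u/||u|| ≈ (0.6941, -0.1908, -0.6941) (||v_1|| = 1).

λ_1 = 10.2749,  λ_2 = 8,  λ_3 = 2.7251;  v_1 ≈ (0.6941, -0.1908, -0.6941)


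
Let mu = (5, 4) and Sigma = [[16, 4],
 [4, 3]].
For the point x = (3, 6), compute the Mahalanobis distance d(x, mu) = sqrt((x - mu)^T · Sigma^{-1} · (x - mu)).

Step 1 — centre the observation: (x - mu) = (-2, 2).

Step 2 — invert Sigma. det(Sigma) = 16·3 - (4)² = 32.
  Sigma^{-1} = (1/det) · [[d, -b], [-b, a]] = [[0.0938, -0.125],
 [-0.125, 0.5]].

Step 3 — form the quadratic (x - mu)^T · Sigma^{-1} · (x - mu):
  Sigma^{-1} · (x - mu) = (-0.4375, 1.25).
  (x - mu)^T · [Sigma^{-1} · (x - mu)] = (-2)·(-0.4375) + (2)·(1.25) = 3.375.

Step 4 — take square root: d = √(3.375) ≈ 1.8371.

d(x, mu) = √(3.375) ≈ 1.8371


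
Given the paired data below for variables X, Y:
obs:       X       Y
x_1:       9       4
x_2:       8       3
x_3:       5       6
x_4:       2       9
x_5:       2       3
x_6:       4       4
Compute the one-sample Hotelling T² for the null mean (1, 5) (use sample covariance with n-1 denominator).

Step 1 — sample mean vector:
  mean(X) = (9 + 8 + 5 + 2 + 2 + 4) / 6 = 30/6 = 5
  mean(Y) = (4 + 3 + 6 + 9 + 3 + 4) / 6 = 29/6 = 4.8333
  x̄ = (5, 4.8333),  deviation x̄ - mu_0 = (5, 4.8333) - (1, 5) = (4, -0.1667).

Step 2 — sample covariance matrix, S[i,j] = (1/(n-1)) · Σ_k (x_{k,i} - mean_i) · (x_{k,j} - mean_j), divisor n-1 = 5:
  S[X,X] = ((4)·(4) + (3)·(3) + (0)·(0) + (-3)·(-3) + (-3)·(-3) + (-1)·(-1)) / 5 = 44/5 = 8.8
  S[X,Y] = ((4)·(-0.8333) + (3)·(-1.8333) + (0)·(1.1667) + (-3)·(4.1667) + (-3)·(-1.8333) + (-1)·(-0.8333)) / 5 = -15/5 = -3
  S[Y,Y] = ((-0.8333)·(-0.8333) + (-1.8333)·(-1.8333) + (1.1667)·(1.1667) + (4.1667)·(4.1667) + (-1.8333)·(-1.8333) + (-0.8333)·(-0.8333)) / 5 = 26.8333/5 = 5.3667
  S = [[8.8, -3],
 [-3, 5.3667]].

Step 3 — invert S. det(S) = 8.8·5.3667 - (-3)² = 38.2267.
  S^{-1} = (1/det) · [[d, -b], [-b, a]] = [[0.1404, 0.0785],
 [0.0785, 0.2302]].

Step 4 — quadratic form (x̄ - mu_0)^T · S^{-1} · (x̄ - mu_0):
  S^{-1} · (x̄ - mu_0) = (0.5485, 0.2755),
  (x̄ - mu_0)^T · [...] = (4)·(0.5485) + (-0.1667)·(0.2755) = 2.148.

Step 5 — scale by n: T² = 6 · 2.148 = 12.888.

T² ≈ 12.888


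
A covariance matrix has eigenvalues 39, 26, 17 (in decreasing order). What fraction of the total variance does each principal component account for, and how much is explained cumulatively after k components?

Step 1 — total variance = trace(Sigma) = Σ λ_i = 39 + 26 + 17 = 82.

Step 2 — fraction explained by component i = λ_i / Σ λ:
  PC1: 39/82 = 0.4756
  PC2: 26/82 = 0.3171
  PC3: 17/82 = 0.2073

Step 3 — cumulative fraction after k components = (λ_1 + ... + λ_k) / Σ λ:
  k = 1: 39/82 = 0.4756
  k = 2: (39 + 26)/82 = 65/82 = 0.7927
  k = 3: (39 + 26 + 17)/82 = 82/82 = 1

Summary (fraction, with percent):

explained: PC1 0.4756 (47.56%), PC2 0.3171 (31.71%), PC3 0.2073 (20.73%);  cumulative: 0.4756, 0.7927, 1


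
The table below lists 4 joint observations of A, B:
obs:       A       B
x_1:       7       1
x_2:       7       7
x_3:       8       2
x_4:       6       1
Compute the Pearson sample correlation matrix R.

Step 1 — column means:
  mean(A) = (7 + 7 + 8 + 6) / 4 = 28/4 = 7
  mean(B) = (1 + 7 + 2 + 1) / 4 = 11/4 = 2.75

Step 2 — sample variances and covariances s[i,j] = (1/(n-1)) · Σ_k (x_{k,i} - mean_i) · (x_{k,j} - mean_j), with n-1 = 3:
  s[A,A] = ((0)·(0) + (0)·(0) + (1)·(1) + (-1)·(-1)) / 3 = 2/3 = 0.6667
  s[A,B] = ((0)·(-1.75) + (0)·(4.25) + (1)·(-0.75) + (-1)·(-1.75)) / 3 = 1/3 = 0.3333
  s[B,B] = ((-1.75)·(-1.75) + (4.25)·(4.25) + (-0.75)·(-0.75) + (-1.75)·(-1.75)) / 3 = 24.75/3 = 8.25
  Sample standard deviations s_i = √(s[i,i]):
  s(A) = √(0.6667) = 0.8165
  s(B) = √(8.25) = 2.8723

Step 3 — r_{ij} = s_{ij} / (s_i · s_j):
  r[A,A] = 1 (diagonal).
  r[A,B] = 0.3333 / (0.8165 · 2.8723) = 0.3333 / 2.3452 = 0.1421
  r[B,B] = 1 (diagonal).

R is symmetric with unit diagonal. Assembling:

R = [[1, 0.1421],
 [0.1421, 1]]


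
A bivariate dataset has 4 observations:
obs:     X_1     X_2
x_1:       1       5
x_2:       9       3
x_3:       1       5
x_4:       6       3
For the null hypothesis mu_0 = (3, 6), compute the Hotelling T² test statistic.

Step 1 — sample mean vector:
  mean(X_1) = (1 + 9 + 1 + 6) / 4 = 17/4 = 4.25
  mean(X_2) = (5 + 3 + 5 + 3) / 4 = 16/4 = 4
  x̄ = (4.25, 4),  deviation x̄ - mu_0 = (4.25, 4) - (3, 6) = (1.25, -2).

Step 2 — sample covariance matrix, S[i,j] = (1/(n-1)) · Σ_k (x_{k,i} - mean_i) · (x_{k,j} - mean_j), divisor n-1 = 3:
  S[X_1,X_1] = ((-3.25)·(-3.25) + (4.75)·(4.75) + (-3.25)·(-3.25) + (1.75)·(1.75)) / 3 = 46.75/3 = 15.5833
  S[X_1,X_2] = ((-3.25)·(1) + (4.75)·(-1) + (-3.25)·(1) + (1.75)·(-1)) / 3 = -13/3 = -4.3333
  S[X_2,X_2] = ((1)·(1) + (-1)·(-1) + (1)·(1) + (-1)·(-1)) / 3 = 4/3 = 1.3333
  S = [[15.5833, -4.3333],
 [-4.3333, 1.3333]].

Step 3 — invert S. det(S) = 15.5833·1.3333 - (-4.3333)² = 2.
  S^{-1} = (1/det) · [[d, -b], [-b, a]] = [[0.6667, 2.1667],
 [2.1667, 7.7917]].

Step 4 — quadratic form (x̄ - mu_0)^T · S^{-1} · (x̄ - mu_0):
  S^{-1} · (x̄ - mu_0) = (-3.5, -12.875),
  (x̄ - mu_0)^T · [...] = (1.25)·(-3.5) + (-2)·(-12.875) = 21.375.

Step 5 — scale by n: T² = 4 · 21.375 = 85.5.

T² ≈ 85.5


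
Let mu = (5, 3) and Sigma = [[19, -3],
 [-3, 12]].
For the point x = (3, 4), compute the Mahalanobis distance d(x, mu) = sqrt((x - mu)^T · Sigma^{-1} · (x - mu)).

Step 1 — centre the observation: (x - mu) = (-2, 1).

Step 2 — invert Sigma. det(Sigma) = 19·12 - (-3)² = 219.
  Sigma^{-1} = (1/det) · [[d, -b], [-b, a]] = [[0.0548, 0.0137],
 [0.0137, 0.0868]].

Step 3 — form the quadratic (x - mu)^T · Sigma^{-1} · (x - mu):
  Sigma^{-1} · (x - mu) = (-0.0959, 0.0594).
  (x - mu)^T · [Sigma^{-1} · (x - mu)] = (-2)·(-0.0959) + (1)·(0.0594) = 0.2511.

Step 4 — take square root: d = √(0.2511) ≈ 0.5011.

d(x, mu) = √(0.2511) ≈ 0.5011


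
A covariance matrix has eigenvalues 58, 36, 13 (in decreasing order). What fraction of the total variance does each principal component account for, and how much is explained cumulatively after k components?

Step 1 — total variance = trace(Sigma) = Σ λ_i = 58 + 36 + 13 = 107.

Step 2 — fraction explained by component i = λ_i / Σ λ:
  PC1: 58/107 = 0.5421
  PC2: 36/107 = 0.3364
  PC3: 13/107 = 0.1215

Step 3 — cumulative fraction after k components = (λ_1 + ... + λ_k) / Σ λ:
  k = 1: 58/107 = 0.5421
  k = 2: (58 + 36)/107 = 94/107 = 0.8785
  k = 3: (58 + 36 + 13)/107 = 107/107 = 1

Summary (fraction, with percent):

explained: PC1 0.5421 (54.21%), PC2 0.3364 (33.64%), PC3 0.1215 (12.15%);  cumulative: 0.5421, 0.8785, 1


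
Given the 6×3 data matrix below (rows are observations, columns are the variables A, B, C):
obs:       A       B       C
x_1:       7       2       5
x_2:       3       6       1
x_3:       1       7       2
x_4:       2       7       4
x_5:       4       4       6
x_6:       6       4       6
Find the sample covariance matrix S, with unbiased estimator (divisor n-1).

Step 1 — column means:
  mean(A) = (7 + 3 + 1 + 2 + 4 + 6) / 6 = 23/6 = 3.8333
  mean(B) = (2 + 6 + 7 + 7 + 4 + 4) / 6 = 30/6 = 5
  mean(C) = (5 + 1 + 2 + 4 + 6 + 6) / 6 = 24/6 = 4

Step 2 — sample covariance S[i,j] = (1/(n-1)) · Σ_k (x_{k,i} - mean_i) · (x_{k,j} - mean_j), with n-1 = 5.
  S[A,A] = ((3.1667)·(3.1667) + (-0.8333)·(-0.8333) + (-2.8333)·(-2.8333) + (-1.8333)·(-1.8333) + (0.1667)·(0.1667) + (2.1667)·(2.1667)) / 5 = 26.8333/5 = 5.3667
  S[A,B] = ((3.1667)·(-3) + (-0.8333)·(1) + (-2.8333)·(2) + (-1.8333)·(2) + (0.1667)·(-1) + (2.1667)·(-1)) / 5 = -22/5 = -4.4
  S[A,C] = ((3.1667)·(1) + (-0.8333)·(-3) + (-2.8333)·(-2) + (-1.8333)·(0) + (0.1667)·(2) + (2.1667)·(2)) / 5 = 16/5 = 3.2
  S[B,B] = ((-3)·(-3) + (1)·(1) + (2)·(2) + (2)·(2) + (-1)·(-1) + (-1)·(-1)) / 5 = 20/5 = 4
  S[B,C] = ((-3)·(1) + (1)·(-3) + (2)·(-2) + (2)·(0) + (-1)·(2) + (-1)·(2)) / 5 = -14/5 = -2.8
  S[C,C] = ((1)·(1) + (-3)·(-3) + (-2)·(-2) + (0)·(0) + (2)·(2) + (2)·(2)) / 5 = 22/5 = 4.4

S is symmetric (S[j,i] = S[i,j]). Assembling:

S = [[5.3667, -4.4, 3.2],
 [-4.4, 4, -2.8],
 [3.2, -2.8, 4.4]]


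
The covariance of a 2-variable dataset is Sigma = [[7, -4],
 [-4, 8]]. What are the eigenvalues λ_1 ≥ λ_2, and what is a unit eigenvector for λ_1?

Step 1 — characteristic polynomial of 2×2 Sigma:
  det(Sigma - λI) = λ² - trace · λ + det = 0.
  trace = 7 + 8 = 15, det = 7·8 - (-4)² = 40.
Step 2 — discriminant:
  Δ = trace² - 4·det = 225 - 160 = 65.
Step 3 — eigenvalues:
  λ = (trace ± √Δ)/2 = (15 ± 8.0623)/2,
  λ_1 = 11.5311,  λ_2 = 3.4689.

Step 4 — unit eigenvector for λ_1: solve (Sigma - λ_1 I)v = 0. First row:
  (7 - 11.5311)·v_x + (-4)·v_y = 0, i.e. (-4.5311)·v_x + (-4)·v_y = 0,
  so v ∝ (b, λ_1 - a) = (-4, 4.5311); multiply by -1 so the first entry is positive: u = (4, -4.5311).
  ||u|| = √((4)² + (-4.5311)²) = √(36.5311) ≈ 6.0441,
  v_1 = u/||u|| ≈ (0.6618, -0.7497) (||v_1|| = 1).

λ_1 = 11.5311,  λ_2 = 3.4689;  v_1 ≈ (0.6618, -0.7497)


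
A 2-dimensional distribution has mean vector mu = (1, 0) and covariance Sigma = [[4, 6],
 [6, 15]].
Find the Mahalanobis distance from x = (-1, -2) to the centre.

Step 1 — centre the observation: (x - mu) = (-2, -2).

Step 2 — invert Sigma. det(Sigma) = 4·15 - (6)² = 24.
  Sigma^{-1} = (1/det) · [[d, -b], [-b, a]] = [[0.625, -0.25],
 [-0.25, 0.1667]].

Step 3 — form the quadratic (x - mu)^T · Sigma^{-1} · (x - mu):
  Sigma^{-1} · (x - mu) = (-0.75, 0.1667).
  (x - mu)^T · [Sigma^{-1} · (x - mu)] = (-2)·(-0.75) + (-2)·(0.1667) = 1.1667.

Step 4 — take square root: d = √(1.1667) ≈ 1.0801.

d(x, mu) = √(1.1667) ≈ 1.0801


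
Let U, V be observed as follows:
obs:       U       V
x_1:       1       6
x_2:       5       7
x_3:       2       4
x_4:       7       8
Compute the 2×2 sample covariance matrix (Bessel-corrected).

Step 1 — column means:
  mean(U) = (1 + 5 + 2 + 7) / 4 = 15/4 = 3.75
  mean(V) = (6 + 7 + 4 + 8) / 4 = 25/4 = 6.25

Step 2 — sample covariance S[i,j] = (1/(n-1)) · Σ_k (x_{k,i} - mean_i) · (x_{k,j} - mean_j), with n-1 = 3.
  S[U,U] = ((-2.75)·(-2.75) + (1.25)·(1.25) + (-1.75)·(-1.75) + (3.25)·(3.25)) / 3 = 22.75/3 = 7.5833
  S[U,V] = ((-2.75)·(-0.25) + (1.25)·(0.75) + (-1.75)·(-2.25) + (3.25)·(1.75)) / 3 = 11.25/3 = 3.75
  S[V,V] = ((-0.25)·(-0.25) + (0.75)·(0.75) + (-2.25)·(-2.25) + (1.75)·(1.75)) / 3 = 8.75/3 = 2.9167

S is symmetric (S[j,i] = S[i,j]). Assembling:

S = [[7.5833, 3.75],
 [3.75, 2.9167]]


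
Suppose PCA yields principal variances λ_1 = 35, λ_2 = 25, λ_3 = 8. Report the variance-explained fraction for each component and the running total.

Step 1 — total variance = trace(Sigma) = Σ λ_i = 35 + 25 + 8 = 68.

Step 2 — fraction explained by component i = λ_i / Σ λ:
  PC1: 35/68 = 0.5147
  PC2: 25/68 = 0.3676
  PC3: 8/68 = 0.1176

Step 3 — cumulative fraction after k components = (λ_1 + ... + λ_k) / Σ λ:
  k = 1: 35/68 = 0.5147
  k = 2: (35 + 25)/68 = 60/68 = 0.8824
  k = 3: (35 + 25 + 8)/68 = 68/68 = 1

Summary (fraction, with percent):

explained: PC1 0.5147 (51.47%), PC2 0.3676 (36.76%), PC3 0.1176 (11.76%);  cumulative: 0.5147, 0.8824, 1


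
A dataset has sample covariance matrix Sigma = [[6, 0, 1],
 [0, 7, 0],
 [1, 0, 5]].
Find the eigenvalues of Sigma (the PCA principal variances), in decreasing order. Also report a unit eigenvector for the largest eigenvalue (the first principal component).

Step 1 — characteristic polynomial p(λ) = det(λI - Sigma) = λ³ - tr·λ² + c_1·λ - det, where tr = trace, c_1 = sum of the principal 2×2 minors, det = det(Sigma):
  tr = 6 + 7 + 5 = 18,
  c_1 = (6·7 - (0)²) + (6·5 - (1)²) + (7·5 - (0)²) = 42 + 29 + 35 = 106,
  det = 6·(7·5 - (0)²) - (0)·((0)·5 - (0)·(1)) + (1)·((0)·(0) - 7·(1)) = 6·(35) - (0)·(0) + (1)·(-7) = 203.
  So p(λ) = λ³ - 18λ² + 106λ - 203.
Step 2 — look for an integer root (rational root theorem: any rational root is an integer divisor of 203). Testing λ = 7:
  p(7) = 343 - 882 + 742 - 203 = 0  ✓
  Dividing out (λ - 7): p(λ) = (λ - 7)(λ² - 11λ + 29).
Step 3 — remaining eigenvalues from the quadratic λ² - 11λ + 29 = 0:
  Δ = 11² - 4·29 = 121 - 116 = 5,  λ = (11 ± √5)/2 = (11 ± 2.2361)/2 ≈ 6.618 or 4.382.
  Sorted: λ_1 = 7,  λ_2 = 6.618,  λ_3 = 4.382  (check: sum = 18 = tr ✓).

Step 4 — unit eigenvector for λ_1 = 7: v spans the null space of (Sigma - λ_1 I), whose rows are
  r_1 = (-1, 0, 1),  r_2 = (0, 0, 0),  r_3 = (1, 0, -2).
  v is orthogonal to every row, so take v ∝ r_1 × r_3 = ((0)·(-2) - (1)·(0), (1)·(1) - (-1)·(-2), (-1)·(0) - (0)·(1)) = (0, -1, 0).
  Rescale (multiply by -1 so the first nonzero entry is positive): u = (0, 1, 0).
  ||u|| = √((0)² + (1)² + (0)²) = √(1) = 1,  v_1 = u/||u|| ≈ (0, 1, 0) (||v_1|| = 1).

λ_1 = 7,  λ_2 = 6.618,  λ_3 = 4.382;  v_1 ≈ (0, 1, 0)


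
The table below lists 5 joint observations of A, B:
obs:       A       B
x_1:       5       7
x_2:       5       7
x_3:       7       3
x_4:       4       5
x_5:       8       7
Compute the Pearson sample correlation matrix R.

Step 1 — column means:
  mean(A) = (5 + 5 + 7 + 4 + 8) / 5 = 29/5 = 5.8
  mean(B) = (7 + 7 + 3 + 5 + 7) / 5 = 29/5 = 5.8

Step 2 — sample variances and covariances s[i,j] = (1/(n-1)) · Σ_k (x_{k,i} - mean_i) · (x_{k,j} - mean_j), with n-1 = 4:
  s[A,A] = ((-0.8)·(-0.8) + (-0.8)·(-0.8) + (1.2)·(1.2) + (-1.8)·(-1.8) + (2.2)·(2.2)) / 4 = 10.8/4 = 2.7
  s[A,B] = ((-0.8)·(1.2) + (-0.8)·(1.2) + (1.2)·(-2.8) + (-1.8)·(-0.8) + (2.2)·(1.2)) / 4 = -1.2/4 = -0.3
  s[B,B] = ((1.2)·(1.2) + (1.2)·(1.2) + (-2.8)·(-2.8) + (-0.8)·(-0.8) + (1.2)·(1.2)) / 4 = 12.8/4 = 3.2
  Sample standard deviations s_i = √(s[i,i]):
  s(A) = √(2.7) = 1.6432
  s(B) = √(3.2) = 1.7889

Step 3 — r_{ij} = s_{ij} / (s_i · s_j):
  r[A,A] = 1 (diagonal).
  r[A,B] = -0.3 / (1.6432 · 1.7889) = -0.3 / 2.9394 = -0.1021
  r[B,B] = 1 (diagonal).

R is symmetric with unit diagonal. Assembling:

R = [[1, -0.1021],
 [-0.1021, 1]]


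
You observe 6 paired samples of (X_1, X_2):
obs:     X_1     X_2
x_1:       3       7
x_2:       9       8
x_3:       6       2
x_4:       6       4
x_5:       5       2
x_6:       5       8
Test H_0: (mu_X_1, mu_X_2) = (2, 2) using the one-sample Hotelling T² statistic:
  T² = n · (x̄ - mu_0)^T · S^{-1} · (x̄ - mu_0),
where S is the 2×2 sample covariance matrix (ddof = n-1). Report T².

Step 1 — sample mean vector:
  mean(X_1) = (3 + 9 + 6 + 6 + 5 + 5) / 6 = 34/6 = 5.6667
  mean(X_2) = (7 + 8 + 2 + 4 + 2 + 8) / 6 = 31/6 = 5.1667
  x̄ = (5.6667, 5.1667),  deviation x̄ - mu_0 = (5.6667, 5.1667) - (2, 2) = (3.6667, 3.1667).

Step 2 — sample covariance matrix, S[i,j] = (1/(n-1)) · Σ_k (x_{k,i} - mean_i) · (x_{k,j} - mean_j), divisor n-1 = 5:
  S[X_1,X_1] = ((-2.6667)·(-2.6667) + (3.3333)·(3.3333) + (0.3333)·(0.3333) + (0.3333)·(0.3333) + (-0.6667)·(-0.6667) + (-0.6667)·(-0.6667)) / 5 = 19.3333/5 = 3.8667
  S[X_1,X_2] = ((-2.6667)·(1.8333) + (3.3333)·(2.8333) + (0.3333)·(-3.1667) + (0.3333)·(-1.1667) + (-0.6667)·(-3.1667) + (-0.6667)·(2.8333)) / 5 = 3.3333/5 = 0.6667
  S[X_2,X_2] = ((1.8333)·(1.8333) + (2.8333)·(2.8333) + (-3.1667)·(-3.1667) + (-1.1667)·(-1.1667) + (-3.1667)·(-3.1667) + (2.8333)·(2.8333)) / 5 = 40.8333/5 = 8.1667
  S = [[3.8667, 0.6667],
 [0.6667, 8.1667]].

Step 3 — invert S. det(S) = 3.8667·8.1667 - (0.6667)² = 31.1333.
  S^{-1} = (1/det) · [[d, -b], [-b, a]] = [[0.2623, -0.0214],
 [-0.0214, 0.1242]].

Step 4 — quadratic form (x̄ - mu_0)^T · S^{-1} · (x̄ - mu_0):
  S^{-1} · (x̄ - mu_0) = (0.894, 0.3148),
  (x̄ - mu_0)^T · [...] = (3.6667)·(0.894) + (3.1667)·(0.3148) = 4.2748.

Step 5 — scale by n: T² = 6 · 4.2748 = 25.6488.

T² ≈ 25.6488


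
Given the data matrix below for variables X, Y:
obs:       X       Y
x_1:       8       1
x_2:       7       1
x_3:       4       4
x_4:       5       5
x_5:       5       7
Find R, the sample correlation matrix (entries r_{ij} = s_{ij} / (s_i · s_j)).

Step 1 — column means:
  mean(X) = (8 + 7 + 4 + 5 + 5) / 5 = 29/5 = 5.8
  mean(Y) = (1 + 1 + 4 + 5 + 7) / 5 = 18/5 = 3.6

Step 2 — sample variances and covariances s[i,j] = (1/(n-1)) · Σ_k (x_{k,i} - mean_i) · (x_{k,j} - mean_j), with n-1 = 4:
  s[X,X] = ((2.2)·(2.2) + (1.2)·(1.2) + (-1.8)·(-1.8) + (-0.8)·(-0.8) + (-0.8)·(-0.8)) / 4 = 10.8/4 = 2.7
  s[X,Y] = ((2.2)·(-2.6) + (1.2)·(-2.6) + (-1.8)·(0.4) + (-0.8)·(1.4) + (-0.8)·(3.4)) / 4 = -13.4/4 = -3.35
  s[Y,Y] = ((-2.6)·(-2.6) + (-2.6)·(-2.6) + (0.4)·(0.4) + (1.4)·(1.4) + (3.4)·(3.4)) / 4 = 27.2/4 = 6.8
  Sample standard deviations s_i = √(s[i,i]):
  s(X) = √(2.7) = 1.6432
  s(Y) = √(6.8) = 2.6077

Step 3 — r_{ij} = s_{ij} / (s_i · s_j):
  r[X,X] = 1 (diagonal).
  r[X,Y] = -3.35 / (1.6432 · 2.6077) = -3.35 / 4.2849 = -0.7818
  r[Y,Y] = 1 (diagonal).

R is symmetric with unit diagonal. Assembling:

R = [[1, -0.7818],
 [-0.7818, 1]]


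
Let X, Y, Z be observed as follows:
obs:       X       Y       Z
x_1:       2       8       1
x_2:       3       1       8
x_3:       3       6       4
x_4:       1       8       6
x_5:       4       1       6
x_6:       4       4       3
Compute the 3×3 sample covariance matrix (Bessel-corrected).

Step 1 — column means:
  mean(X) = (2 + 3 + 3 + 1 + 4 + 4) / 6 = 17/6 = 2.8333
  mean(Y) = (8 + 1 + 6 + 8 + 1 + 4) / 6 = 28/6 = 4.6667
  mean(Z) = (1 + 8 + 4 + 6 + 6 + 3) / 6 = 28/6 = 4.6667

Step 2 — sample covariance S[i,j] = (1/(n-1)) · Σ_k (x_{k,i} - mean_i) · (x_{k,j} - mean_j), with n-1 = 5.
  S[X,X] = ((-0.8333)·(-0.8333) + (0.1667)·(0.1667) + (0.1667)·(0.1667) + (-1.8333)·(-1.8333) + (1.1667)·(1.1667) + (1.1667)·(1.1667)) / 5 = 6.8333/5 = 1.3667
  S[X,Y] = ((-0.8333)·(3.3333) + (0.1667)·(-3.6667) + (0.1667)·(1.3333) + (-1.8333)·(3.3333) + (1.1667)·(-3.6667) + (1.1667)·(-0.6667)) / 5 = -14.3333/5 = -2.8667
  S[X,Z] = ((-0.8333)·(-3.6667) + (0.1667)·(3.3333) + (0.1667)·(-0.6667) + (-1.8333)·(1.3333) + (1.1667)·(1.3333) + (1.1667)·(-1.6667)) / 5 = 0.6667/5 = 0.1333
  S[Y,Y] = ((3.3333)·(3.3333) + (-3.6667)·(-3.6667) + (1.3333)·(1.3333) + (3.3333)·(3.3333) + (-3.6667)·(-3.6667) + (-0.6667)·(-0.6667)) / 5 = 51.3333/5 = 10.2667
  S[Y,Z] = ((3.3333)·(-3.6667) + (-3.6667)·(3.3333) + (1.3333)·(-0.6667) + (3.3333)·(1.3333) + (-3.6667)·(1.3333) + (-0.6667)·(-1.6667)) / 5 = -24.6667/5 = -4.9333
  S[Z,Z] = ((-3.6667)·(-3.6667) + (3.3333)·(3.3333) + (-0.6667)·(-0.6667) + (1.3333)·(1.3333) + (1.3333)·(1.3333) + (-1.6667)·(-1.6667)) / 5 = 31.3333/5 = 6.2667

S is symmetric (S[j,i] = S[i,j]). Assembling:

S = [[1.3667, -2.8667, 0.1333],
 [-2.8667, 10.2667, -4.9333],
 [0.1333, -4.9333, 6.2667]]


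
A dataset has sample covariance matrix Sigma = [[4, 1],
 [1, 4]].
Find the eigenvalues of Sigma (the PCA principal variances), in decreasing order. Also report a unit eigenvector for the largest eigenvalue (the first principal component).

Step 1 — characteristic polynomial of 2×2 Sigma:
  det(Sigma - λI) = λ² - trace · λ + det = 0.
  trace = 4 + 4 = 8, det = 4·4 - (1)² = 15.
Step 2 — discriminant:
  Δ = trace² - 4·det = 64 - 60 = 4.
Step 3 — eigenvalues:
  λ = (trace ± √Δ)/2 = (8 ± 2)/2,
  λ_1 = 5,  λ_2 = 3.

Step 4 — unit eigenvector for λ_1: solve (Sigma - λ_1 I)v = 0. First row:
  (4 - 5)·v_x + (1)·v_y = 0, i.e. (-1)·v_x + (1)·v_y = 0,
  so v ∝ (b, λ_1 - a) = (1, 1) = u.
  ||u|| = √((1)² + (1)²) = √(2) ≈ 1.4142,
  v_1 = u/||u|| ≈ (0.7071, 0.7071) (||v_1|| = 1).

λ_1 = 5,  λ_2 = 3;  v_1 ≈ (0.7071, 0.7071)


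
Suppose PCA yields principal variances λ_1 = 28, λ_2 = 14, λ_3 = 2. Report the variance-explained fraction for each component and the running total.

Step 1 — total variance = trace(Sigma) = Σ λ_i = 28 + 14 + 2 = 44.

Step 2 — fraction explained by component i = λ_i / Σ λ:
  PC1: 28/44 = 0.6364
  PC2: 14/44 = 0.3182
  PC3: 2/44 = 0.0455

Step 3 — cumulative fraction after k components = (λ_1 + ... + λ_k) / Σ λ:
  k = 1: 28/44 = 0.6364
  k = 2: (28 + 14)/44 = 42/44 = 0.9545
  k = 3: (28 + 14 + 2)/44 = 44/44 = 1

Summary (fraction, with percent):

explained: PC1 0.6364 (63.64%), PC2 0.3182 (31.82%), PC3 0.0455 (4.55%);  cumulative: 0.6364, 0.9545, 1


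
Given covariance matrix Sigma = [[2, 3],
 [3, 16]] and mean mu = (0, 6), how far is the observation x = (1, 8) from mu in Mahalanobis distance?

Step 1 — centre the observation: (x - mu) = (1, 2).

Step 2 — invert Sigma. det(Sigma) = 2·16 - (3)² = 23.
  Sigma^{-1} = (1/det) · [[d, -b], [-b, a]] = [[0.6957, -0.1304],
 [-0.1304, 0.087]].

Step 3 — form the quadratic (x - mu)^T · Sigma^{-1} · (x - mu):
  Sigma^{-1} · (x - mu) = (0.4348, 0.0435).
  (x - mu)^T · [Sigma^{-1} · (x - mu)] = (1)·(0.4348) + (2)·(0.0435) = 0.5217.

Step 4 — take square root: d = √(0.5217) ≈ 0.7223.

d(x, mu) = √(0.5217) ≈ 0.7223


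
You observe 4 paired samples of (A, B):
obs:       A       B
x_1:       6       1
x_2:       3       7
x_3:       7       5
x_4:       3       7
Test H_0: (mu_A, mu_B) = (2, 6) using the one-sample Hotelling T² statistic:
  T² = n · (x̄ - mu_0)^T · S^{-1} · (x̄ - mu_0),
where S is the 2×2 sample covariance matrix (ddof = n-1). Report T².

Step 1 — sample mean vector:
  mean(A) = (6 + 3 + 7 + 3) / 4 = 19/4 = 4.75
  mean(B) = (1 + 7 + 5 + 7) / 4 = 20/4 = 5
  x̄ = (4.75, 5),  deviation x̄ - mu_0 = (4.75, 5) - (2, 6) = (2.75, -1).

Step 2 — sample covariance matrix, S[i,j] = (1/(n-1)) · Σ_k (x_{k,i} - mean_i) · (x_{k,j} - mean_j), divisor n-1 = 3:
  S[A,A] = ((1.25)·(1.25) + (-1.75)·(-1.75) + (2.25)·(2.25) + (-1.75)·(-1.75)) / 3 = 12.75/3 = 4.25
  S[A,B] = ((1.25)·(-4) + (-1.75)·(2) + (2.25)·(0) + (-1.75)·(2)) / 3 = -12/3 = -4
  S[B,B] = ((-4)·(-4) + (2)·(2) + (0)·(0) + (2)·(2)) / 3 = 24/3 = 8
  S = [[4.25, -4],
 [-4, 8]].

Step 3 — invert S. det(S) = 4.25·8 - (-4)² = 18.
  S^{-1} = (1/det) · [[d, -b], [-b, a]] = [[0.4444, 0.2222],
 [0.2222, 0.2361]].

Step 4 — quadratic form (x̄ - mu_0)^T · S^{-1} · (x̄ - mu_0):
  S^{-1} · (x̄ - mu_0) = (1, 0.375),
  (x̄ - mu_0)^T · [...] = (2.75)·(1) + (-1)·(0.375) = 2.375.

Step 5 — scale by n: T² = 4 · 2.375 = 9.5.

T² ≈ 9.5


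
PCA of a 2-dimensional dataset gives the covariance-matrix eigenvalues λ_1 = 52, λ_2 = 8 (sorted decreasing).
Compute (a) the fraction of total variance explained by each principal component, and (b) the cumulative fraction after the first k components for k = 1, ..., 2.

Step 1 — total variance = trace(Sigma) = Σ λ_i = 52 + 8 = 60.

Step 2 — fraction explained by component i = λ_i / Σ λ:
  PC1: 52/60 = 0.8667
  PC2: 8/60 = 0.1333

Step 3 — cumulative fraction after k components = (λ_1 + ... + λ_k) / Σ λ:
  k = 1: 52/60 = 0.8667
  k = 2: (52 + 8)/60 = 60/60 = 1

Summary (fraction, with percent):

explained: PC1 0.8667 (86.67%), PC2 0.1333 (13.33%);  cumulative: 0.8667, 1


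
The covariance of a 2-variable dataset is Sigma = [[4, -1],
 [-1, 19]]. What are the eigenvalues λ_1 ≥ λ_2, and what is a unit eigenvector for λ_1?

Step 1 — characteristic polynomial of 2×2 Sigma:
  det(Sigma - λI) = λ² - trace · λ + det = 0.
  trace = 4 + 19 = 23, det = 4·19 - (-1)² = 75.
Step 2 — discriminant:
  Δ = trace² - 4·det = 529 - 300 = 229.
Step 3 — eigenvalues:
  λ = (trace ± √Δ)/2 = (23 ± 15.1327)/2,
  λ_1 = 19.0664,  λ_2 = 3.9336.

Step 4 — unit eigenvector for λ_1: solve (Sigma - λ_1 I)v = 0. First row:
  (4 - 19.0664)·v_x + (-1)·v_y = 0, i.e. (-15.0664)·v_x + (-1)·v_y = 0,
  so v ∝ (b, λ_1 - a) = (-1, 15.0664); multiply by -1 so the first entry is positive: u = (1, -15.0664).
  ||u|| = √((1)² + (-15.0664)²) = √(227.9956) ≈ 15.0995,
  v_1 = u/||u|| ≈ (0.0662, -0.9978) (||v_1|| = 1).

λ_1 = 19.0664,  λ_2 = 3.9336;  v_1 ≈ (0.0662, -0.9978)


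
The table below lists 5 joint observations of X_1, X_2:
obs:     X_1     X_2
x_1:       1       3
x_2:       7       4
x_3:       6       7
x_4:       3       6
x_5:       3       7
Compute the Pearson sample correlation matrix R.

Step 1 — column means:
  mean(X_1) = (1 + 7 + 6 + 3 + 3) / 5 = 20/5 = 4
  mean(X_2) = (3 + 4 + 7 + 6 + 7) / 5 = 27/5 = 5.4

Step 2 — sample variances and covariances s[i,j] = (1/(n-1)) · Σ_k (x_{k,i} - mean_i) · (x_{k,j} - mean_j), with n-1 = 4:
  s[X_1,X_1] = ((-3)·(-3) + (3)·(3) + (2)·(2) + (-1)·(-1) + (-1)·(-1)) / 4 = 24/4 = 6
  s[X_1,X_2] = ((-3)·(-2.4) + (3)·(-1.4) + (2)·(1.6) + (-1)·(0.6) + (-1)·(1.6)) / 4 = 4/4 = 1
  s[X_2,X_2] = ((-2.4)·(-2.4) + (-1.4)·(-1.4) + (1.6)·(1.6) + (0.6)·(0.6) + (1.6)·(1.6)) / 4 = 13.2/4 = 3.3
  Sample standard deviations s_i = √(s[i,i]):
  s(X_1) = √(6) = 2.4495
  s(X_2) = √(3.3) = 1.8166

Step 3 — r_{ij} = s_{ij} / (s_i · s_j):
  r[X_1,X_1] = 1 (diagonal).
  r[X_1,X_2] = 1 / (2.4495 · 1.8166) = 1 / 4.4497 = 0.2247
  r[X_2,X_2] = 1 (diagonal).

R is symmetric with unit diagonal. Assembling:

R = [[1, 0.2247],
 [0.2247, 1]]


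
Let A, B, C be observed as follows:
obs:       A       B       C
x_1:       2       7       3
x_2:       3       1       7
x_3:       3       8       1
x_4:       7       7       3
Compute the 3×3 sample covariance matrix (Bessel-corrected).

Step 1 — column means:
  mean(A) = (2 + 3 + 3 + 7) / 4 = 15/4 = 3.75
  mean(B) = (7 + 1 + 8 + 7) / 4 = 23/4 = 5.75
  mean(C) = (3 + 7 + 1 + 3) / 4 = 14/4 = 3.5

Step 2 — sample covariance S[i,j] = (1/(n-1)) · Σ_k (x_{k,i} - mean_i) · (x_{k,j} - mean_j), with n-1 = 3.
  S[A,A] = ((-1.75)·(-1.75) + (-0.75)·(-0.75) + (-0.75)·(-0.75) + (3.25)·(3.25)) / 3 = 14.75/3 = 4.9167
  S[A,B] = ((-1.75)·(1.25) + (-0.75)·(-4.75) + (-0.75)·(2.25) + (3.25)·(1.25)) / 3 = 3.75/3 = 1.25
  S[A,C] = ((-1.75)·(-0.5) + (-0.75)·(3.5) + (-0.75)·(-2.5) + (3.25)·(-0.5)) / 3 = -1.5/3 = -0.5
  S[B,B] = ((1.25)·(1.25) + (-4.75)·(-4.75) + (2.25)·(2.25) + (1.25)·(1.25)) / 3 = 30.75/3 = 10.25
  S[B,C] = ((1.25)·(-0.5) + (-4.75)·(3.5) + (2.25)·(-2.5) + (1.25)·(-0.5)) / 3 = -23.5/3 = -7.8333
  S[C,C] = ((-0.5)·(-0.5) + (3.5)·(3.5) + (-2.5)·(-2.5) + (-0.5)·(-0.5)) / 3 = 19/3 = 6.3333

S is symmetric (S[j,i] = S[i,j]). Assembling:

S = [[4.9167, 1.25, -0.5],
 [1.25, 10.25, -7.8333],
 [-0.5, -7.8333, 6.3333]]
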